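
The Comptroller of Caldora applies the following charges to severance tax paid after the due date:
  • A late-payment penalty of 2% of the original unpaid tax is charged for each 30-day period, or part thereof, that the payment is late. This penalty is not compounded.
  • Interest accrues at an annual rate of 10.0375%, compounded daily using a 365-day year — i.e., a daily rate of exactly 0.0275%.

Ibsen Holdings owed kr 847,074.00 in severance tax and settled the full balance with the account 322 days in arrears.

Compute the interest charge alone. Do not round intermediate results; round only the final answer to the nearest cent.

Interest: kr 847,074.00 × ((1 + 0.000275)^322 − 1) = kr 847,074.00 × 0.09257558… = kr 78,418.3671…

kr 78,418.37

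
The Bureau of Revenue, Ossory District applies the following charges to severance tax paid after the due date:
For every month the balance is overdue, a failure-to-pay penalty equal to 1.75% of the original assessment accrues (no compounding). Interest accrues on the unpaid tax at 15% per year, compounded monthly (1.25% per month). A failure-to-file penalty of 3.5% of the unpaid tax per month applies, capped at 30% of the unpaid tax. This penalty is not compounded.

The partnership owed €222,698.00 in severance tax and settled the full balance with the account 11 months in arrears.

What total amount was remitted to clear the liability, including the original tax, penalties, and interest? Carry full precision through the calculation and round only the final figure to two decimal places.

€364,985.14

Failure-to-file: 11 × 3.5% × €222,698.00 = €85,738.73, capped at 30% × €222,698.00 = €66,809.40
Failure-to-pay penalty = 1.75% × €222,698.00 × 11 mo = €42,869.37…
Interest: €222,698.00 × ((1 + 0.0125)^11 − 1) = €222,698.00 × 0.1464242… = €32,608.3798…
Total = €222,698.00 + €109,678.7650 + €32,608.3798… = €364,985.14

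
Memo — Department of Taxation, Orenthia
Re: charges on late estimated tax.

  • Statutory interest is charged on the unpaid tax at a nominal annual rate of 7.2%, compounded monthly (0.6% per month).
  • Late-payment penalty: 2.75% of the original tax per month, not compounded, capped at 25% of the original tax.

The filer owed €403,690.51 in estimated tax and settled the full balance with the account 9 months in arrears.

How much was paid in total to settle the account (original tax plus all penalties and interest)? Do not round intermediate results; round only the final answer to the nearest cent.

Penalty: 9 × 2.75% × €403,690.51 = €99,913.40… (below the 25% cap of €100,922.63…)
Interest: €403,690.51 × ((1 + 0.006)^9 − 1) = €403,690.51 × 0.0553143… = €22,329.8613…
Total = €403,690.51 + €99,913.4012… + €22,329.8613… = €525,933.77

€525,933.77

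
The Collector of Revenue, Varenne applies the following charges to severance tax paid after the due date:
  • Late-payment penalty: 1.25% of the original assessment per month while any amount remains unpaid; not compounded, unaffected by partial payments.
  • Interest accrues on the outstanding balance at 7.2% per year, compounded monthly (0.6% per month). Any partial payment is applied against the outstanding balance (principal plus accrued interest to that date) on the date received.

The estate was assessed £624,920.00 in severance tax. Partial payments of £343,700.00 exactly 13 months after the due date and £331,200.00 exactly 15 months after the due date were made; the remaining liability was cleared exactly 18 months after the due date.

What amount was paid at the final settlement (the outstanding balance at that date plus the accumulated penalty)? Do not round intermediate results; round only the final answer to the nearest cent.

Balance at month 13: £624,920.0000 × (1 + 0.006)^13 = £675,457.7258…
After £343,700.00 payment: £675,457.7258… − £343,700.00 = £331,757.7258…
Balance at month 15: £331,757.7258… × (1 + 0.006)^2 = £335,750.7618…
After £331,200.00 payment: £335,750.7618… − £331,200.00 = £4,550.7618…
Balance at month 18: £4,550.7618… × (1 + 0.006)^3 = £4,633.1680…
Penalty: 18 × 1.25% × £624,920.00 = £140,607.00
Final settlement = outstanding balance + penalty = £4,633.1680… + £140,607.00 = £145,240.17

£145,240.17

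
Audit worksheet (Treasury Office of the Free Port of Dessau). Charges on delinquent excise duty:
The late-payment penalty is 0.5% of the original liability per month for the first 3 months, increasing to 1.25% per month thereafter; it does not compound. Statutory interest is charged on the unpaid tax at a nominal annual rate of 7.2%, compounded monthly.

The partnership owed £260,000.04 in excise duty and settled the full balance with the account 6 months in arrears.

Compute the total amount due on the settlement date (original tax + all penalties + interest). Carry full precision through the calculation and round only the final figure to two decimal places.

£283,151.57

Penalty, months 1–3: 3 × 0.5% × £260,000.04 = £3,900.00…
Penalty, months 4–6: 3 × 1.25% × £260,000.04 = £9,750.00…
Interest (7.2%/yr ÷ 12 = 0.6%/month): £260,000.04 × ((1 + 0.006)^6 − 1) = £9,501.5297…
Total = £260,000.04 + £13,650.0021 + £9,501.5297… = £283,151.57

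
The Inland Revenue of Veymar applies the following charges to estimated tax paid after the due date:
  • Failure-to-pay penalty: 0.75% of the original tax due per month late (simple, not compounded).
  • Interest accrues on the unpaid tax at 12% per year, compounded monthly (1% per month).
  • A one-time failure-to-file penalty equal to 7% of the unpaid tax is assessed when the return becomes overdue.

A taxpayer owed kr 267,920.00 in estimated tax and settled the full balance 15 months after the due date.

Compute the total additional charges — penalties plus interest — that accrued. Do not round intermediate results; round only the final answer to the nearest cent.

kr 92,022.20

Failure-to-file penalty: 7% × kr 267,920.00 = kr 18,754.40
Failure-to-pay penalty = 0.75% × kr 267,920.00 × 15 mo = kr 30,141.00
Interest: kr 267,920.00 × ((1 + 0.01)^15 − 1) = kr 267,920.00 × 0.1609690… = kr 43,126.8025…
Penalties + interest = kr 48,895.4000 + kr 43,126.8025… = kr 92,022.20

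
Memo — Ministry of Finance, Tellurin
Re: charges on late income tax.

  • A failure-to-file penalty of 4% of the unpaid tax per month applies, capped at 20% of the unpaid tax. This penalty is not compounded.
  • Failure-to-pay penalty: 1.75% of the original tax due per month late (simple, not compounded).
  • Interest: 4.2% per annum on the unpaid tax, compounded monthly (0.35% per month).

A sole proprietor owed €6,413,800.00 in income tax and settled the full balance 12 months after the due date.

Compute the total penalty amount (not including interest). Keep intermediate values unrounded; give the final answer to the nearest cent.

€2,629,658.00

Failure-to-file: 12 × 4% × €6,413,800.00 = €3,078,624.00, capped at 20% × €6,413,800.00 = €1,282,760.00
Failure-to-pay penalty = 1.75% × €6,413,800.00 × 12 mo = €1,346,898.00
Total penalty = €1,282,760.00 + €1,346,898.00 = €2,629,658.00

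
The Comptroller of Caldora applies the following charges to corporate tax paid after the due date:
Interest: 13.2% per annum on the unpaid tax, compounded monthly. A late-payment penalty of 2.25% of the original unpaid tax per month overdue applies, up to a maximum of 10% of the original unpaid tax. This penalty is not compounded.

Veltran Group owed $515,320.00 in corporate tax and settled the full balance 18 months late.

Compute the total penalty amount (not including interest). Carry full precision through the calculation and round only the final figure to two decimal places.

$51,532.00

Penalty (uncapped): 18 × 2.25% × $515,320.00 = $208,704.60; cap = 10% × $515,320.00 = $51,532.00 → penalty = $51,532.00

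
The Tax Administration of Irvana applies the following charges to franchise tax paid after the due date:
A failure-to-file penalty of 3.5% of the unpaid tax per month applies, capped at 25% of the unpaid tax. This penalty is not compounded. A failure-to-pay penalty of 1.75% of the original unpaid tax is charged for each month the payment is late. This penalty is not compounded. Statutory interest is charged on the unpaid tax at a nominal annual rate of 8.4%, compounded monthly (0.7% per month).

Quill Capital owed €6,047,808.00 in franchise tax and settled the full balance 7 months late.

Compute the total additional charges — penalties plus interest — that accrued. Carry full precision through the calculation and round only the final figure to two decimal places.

Failure-to-file: 7 × 3.5% × €6,047,808.00 = €1,481,712.96 (under the 25% cap)
Failure-to-pay penalty: 7 × 1.75% × €6,047,808.00 = €740,856.48
Interest: €6,047,808.00 × ((1 + 0.007)^7 − 1) = €6,047,808.00 × 0.0500411… = €302,638.9007…
Penalties + interest = €2,222,569.4400 + €302,638.9007… = €2,525,208.34

€2,525,208.34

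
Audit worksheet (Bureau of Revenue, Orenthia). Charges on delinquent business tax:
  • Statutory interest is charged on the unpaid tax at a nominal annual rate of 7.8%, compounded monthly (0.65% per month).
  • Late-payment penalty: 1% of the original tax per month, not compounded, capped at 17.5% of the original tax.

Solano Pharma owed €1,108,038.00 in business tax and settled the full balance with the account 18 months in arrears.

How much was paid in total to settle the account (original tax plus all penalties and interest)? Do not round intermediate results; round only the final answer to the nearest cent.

€1,439,002.20

Penalty (uncapped): 18 × 1% × €1,108,038.00 = €199,446.84; cap = 17.5% × €1,108,038.00 = €193,906.65 → penalty = €193,906.65
Interest: €1,108,038.00 × ((1 + 0.0065)^18 − 1) = €1,108,038.00 × 0.1236939… = €137,057.5495…
Total = €1,108,038.00 + €193,906.6500 + €137,057.5495… = €1,439,002.20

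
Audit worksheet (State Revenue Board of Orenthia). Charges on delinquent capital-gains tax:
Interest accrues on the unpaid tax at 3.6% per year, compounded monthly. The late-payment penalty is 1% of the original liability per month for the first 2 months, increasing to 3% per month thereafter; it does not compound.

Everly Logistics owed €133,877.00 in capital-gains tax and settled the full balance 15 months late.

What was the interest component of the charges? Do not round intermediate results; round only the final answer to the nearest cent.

€6,152.64

Interest (3.6%/yr ÷ 12 = 0.3%/month): €133,877.00 × ((1 + 0.003)^15 − 1) = €6,152.6383…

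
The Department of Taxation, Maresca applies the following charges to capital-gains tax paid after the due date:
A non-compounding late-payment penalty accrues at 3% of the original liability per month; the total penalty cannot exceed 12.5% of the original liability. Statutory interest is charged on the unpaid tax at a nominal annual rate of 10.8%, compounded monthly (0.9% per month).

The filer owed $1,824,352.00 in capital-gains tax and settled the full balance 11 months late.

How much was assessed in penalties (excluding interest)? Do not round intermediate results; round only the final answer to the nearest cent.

$228,044.00

Penalty (uncapped): 11 × 3% × $1,824,352.00 = $602,036.16; cap = 12.5% × $1,824,352.00 = $228,044.00 → penalty = $228,044.00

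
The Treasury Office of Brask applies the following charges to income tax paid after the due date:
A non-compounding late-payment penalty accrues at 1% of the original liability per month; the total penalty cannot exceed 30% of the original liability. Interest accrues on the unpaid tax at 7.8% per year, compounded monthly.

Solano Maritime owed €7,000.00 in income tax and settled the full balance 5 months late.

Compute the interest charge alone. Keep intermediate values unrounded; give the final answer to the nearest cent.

Interest (7.8%/yr ÷ 12 = 0.65%/month): €7,000.00 × ((1 + 0.0065)^5 − 1) = €230.4768…

€230.48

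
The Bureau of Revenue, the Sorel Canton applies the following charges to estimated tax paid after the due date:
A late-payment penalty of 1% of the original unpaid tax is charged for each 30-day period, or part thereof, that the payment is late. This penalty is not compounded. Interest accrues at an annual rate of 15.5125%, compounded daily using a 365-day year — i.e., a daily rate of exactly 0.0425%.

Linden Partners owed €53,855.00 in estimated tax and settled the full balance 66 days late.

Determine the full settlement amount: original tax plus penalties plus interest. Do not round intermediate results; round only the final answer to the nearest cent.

Penalty periods: ⌈66/30⌉ = 3; penalty = 3 × 1% × €53,855.00 = €1,615.65
Interest: €53,855.00 × ((1 + 0.000425)^66 − 1) = €53,855.00 × 0.02844098… = €1,531.6888…
Total = €53,855.00 + €1,615.6500 + €1,531.6888… = €57,002.34

€57,002.34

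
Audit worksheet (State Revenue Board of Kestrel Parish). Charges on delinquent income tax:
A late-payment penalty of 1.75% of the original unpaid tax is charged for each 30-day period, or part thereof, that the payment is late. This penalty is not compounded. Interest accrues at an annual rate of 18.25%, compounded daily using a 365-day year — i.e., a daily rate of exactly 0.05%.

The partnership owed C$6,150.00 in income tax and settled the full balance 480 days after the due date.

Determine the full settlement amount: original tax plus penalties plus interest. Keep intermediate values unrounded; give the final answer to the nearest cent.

Penalty periods: ⌈480/30⌉ = 16; penalty = 16 × 1.75% × C$6,150.00 = C$1,722.00
Interest: C$6,150.00 × ((1 + 0.0005)^480 − 1) = C$6,150.00 × 0.27117290… = C$1,667.7134…
Total = C$6,150.00 + C$1,722.0000 + C$1,667.7134… = C$9,539.71

C$9,539.71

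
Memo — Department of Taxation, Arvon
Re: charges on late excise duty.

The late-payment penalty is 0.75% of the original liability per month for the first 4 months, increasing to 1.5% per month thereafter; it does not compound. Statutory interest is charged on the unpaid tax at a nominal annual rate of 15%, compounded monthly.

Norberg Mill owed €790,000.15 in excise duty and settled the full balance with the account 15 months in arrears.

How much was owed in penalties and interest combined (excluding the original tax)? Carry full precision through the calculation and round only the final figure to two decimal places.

Penalty, months 1–4: 4 × 0.75% × €790,000.15 = €23,700.00…
Penalty, months 5–15: 11 × 1.5% × €790,000.15 = €130,350.02…
Interest (15%/yr ÷ 12 = 1.25%/month): €790,000.15 × ((1 + 0.0125)^15 − 1) = €161,815.0852…
Penalties + interest = €154,050.0293… + €161,815.0852… = €315,865.11

€315,865.11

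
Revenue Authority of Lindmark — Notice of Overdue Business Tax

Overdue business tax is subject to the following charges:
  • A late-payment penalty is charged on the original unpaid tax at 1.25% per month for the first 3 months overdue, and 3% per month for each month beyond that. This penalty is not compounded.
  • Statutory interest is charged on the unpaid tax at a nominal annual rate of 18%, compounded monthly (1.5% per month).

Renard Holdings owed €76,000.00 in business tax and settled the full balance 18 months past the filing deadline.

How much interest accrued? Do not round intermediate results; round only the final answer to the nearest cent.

€23,357.89

Interest: €76,000.00 × ((1 + 0.015)^18 − 1) = €76,000.00 × 0.3073406… = €23,357.8883…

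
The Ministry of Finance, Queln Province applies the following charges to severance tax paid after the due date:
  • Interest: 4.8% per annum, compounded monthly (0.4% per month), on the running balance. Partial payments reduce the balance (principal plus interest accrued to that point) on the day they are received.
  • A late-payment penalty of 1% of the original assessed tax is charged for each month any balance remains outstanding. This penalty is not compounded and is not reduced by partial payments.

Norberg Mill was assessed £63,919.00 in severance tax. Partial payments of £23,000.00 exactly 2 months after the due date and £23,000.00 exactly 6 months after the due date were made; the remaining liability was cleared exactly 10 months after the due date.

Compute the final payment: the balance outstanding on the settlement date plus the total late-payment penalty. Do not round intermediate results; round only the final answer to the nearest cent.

£25,797.58

Balance at month 2: £63,919.0000 × (1 + 0.004)^2 = £64,431.3747…
After £23,000.00 payment: £64,431.3747… − £23,000.00 = £41,431.3747…
Balance at month 6: £41,431.3747… × (1 + 0.004)^4 = £42,098.2647…
After £23,000.00 payment: £42,098.2647… − £23,000.00 = £19,098.2647…
Balance at month 10: £19,098.2647… × (1 + 0.004)^4 = £19,405.6753…
Penalty: 10 × 1% × £63,919.00 = £6,391.90
Final settlement = outstanding balance + penalty = £19,405.6753… + £6,391.90 = £25,797.58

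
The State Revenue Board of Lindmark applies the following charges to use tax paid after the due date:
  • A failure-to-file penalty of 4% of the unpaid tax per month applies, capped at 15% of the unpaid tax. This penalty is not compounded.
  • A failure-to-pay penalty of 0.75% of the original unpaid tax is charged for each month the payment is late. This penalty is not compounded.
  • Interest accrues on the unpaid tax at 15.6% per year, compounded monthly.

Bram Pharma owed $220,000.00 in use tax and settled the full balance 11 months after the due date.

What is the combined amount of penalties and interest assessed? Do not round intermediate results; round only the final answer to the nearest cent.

$84,736.76

Failure-to-file: 11 × 4% × $220,000.00 = $96,800.00, capped at 15% × $220,000.00 = $33,000.00
Failure-to-pay penalty: 11 × 0.75% × $220,000.00 = $18,150.00
Interest (15.6%/yr ÷ 12 = 1.3%/month): $220,000.00 × ((1 + 0.013)^11 − 1) = $33,586.7629…
Penalties + interest = $51,150.0000 + $33,586.7629… = $84,736.76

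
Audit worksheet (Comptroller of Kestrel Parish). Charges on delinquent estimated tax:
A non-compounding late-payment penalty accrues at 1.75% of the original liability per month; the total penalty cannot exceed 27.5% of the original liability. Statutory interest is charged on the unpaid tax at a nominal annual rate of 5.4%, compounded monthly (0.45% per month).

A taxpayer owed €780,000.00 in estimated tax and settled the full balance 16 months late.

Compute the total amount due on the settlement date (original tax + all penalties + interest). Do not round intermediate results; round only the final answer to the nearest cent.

Penalty (uncapped): 16 × 1.75% × €780,000.00 = €218,400.00; cap = 27.5% × €780,000.00 = €214,500.00 → penalty = €214,500.00
Interest: €780,000.00 × ((1 + 0.0045)^16 − 1) = €780,000.00 × 0.0744818… = €58,095.7919…
Total = €780,000.00 + €214,500.0000 + €58,095.7919… = €1,052,595.79

€1,052,595.79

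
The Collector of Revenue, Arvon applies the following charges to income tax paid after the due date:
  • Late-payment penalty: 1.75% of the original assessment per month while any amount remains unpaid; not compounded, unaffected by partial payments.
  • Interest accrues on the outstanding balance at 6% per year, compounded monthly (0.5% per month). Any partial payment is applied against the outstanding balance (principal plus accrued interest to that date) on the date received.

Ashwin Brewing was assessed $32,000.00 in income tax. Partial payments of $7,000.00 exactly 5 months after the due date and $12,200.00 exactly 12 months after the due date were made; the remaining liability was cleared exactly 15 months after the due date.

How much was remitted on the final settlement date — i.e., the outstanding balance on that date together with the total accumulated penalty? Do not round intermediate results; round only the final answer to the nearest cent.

$23,143.95

Balance at month 5: $32,000.0000 × (1 + 0.005)^5 = $32,808.0401…
After $7,000.00 payment: $32,808.0401… − $7,000.00 = $25,808.0401…
Balance at month 12: $25,808.0401… × (1 + 0.005)^7 = $26,724.9842…
After $12,200.00 payment: $26,724.9842… − $12,200.00 = $14,524.9842…
Balance at month 15: $14,524.9842… × (1 + 0.005)^3 = $14,743.9502…
Penalty: 15 × 1.75% × $32,000.00 = $8,400.00
Final settlement = outstanding balance + penalty = $14,743.9502… + $8,400.00 = $23,143.95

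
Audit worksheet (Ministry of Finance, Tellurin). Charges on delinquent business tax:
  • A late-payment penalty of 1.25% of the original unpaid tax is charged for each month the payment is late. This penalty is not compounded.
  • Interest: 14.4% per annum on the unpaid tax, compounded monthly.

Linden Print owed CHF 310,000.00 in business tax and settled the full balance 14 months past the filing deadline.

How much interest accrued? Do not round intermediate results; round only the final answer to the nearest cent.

CHF 56,343.82

Interest (14.4%/yr ÷ 12 = 1.2%/month): CHF 310,000.00 × ((1 + 0.012)^14 − 1) = CHF 56,343.8194…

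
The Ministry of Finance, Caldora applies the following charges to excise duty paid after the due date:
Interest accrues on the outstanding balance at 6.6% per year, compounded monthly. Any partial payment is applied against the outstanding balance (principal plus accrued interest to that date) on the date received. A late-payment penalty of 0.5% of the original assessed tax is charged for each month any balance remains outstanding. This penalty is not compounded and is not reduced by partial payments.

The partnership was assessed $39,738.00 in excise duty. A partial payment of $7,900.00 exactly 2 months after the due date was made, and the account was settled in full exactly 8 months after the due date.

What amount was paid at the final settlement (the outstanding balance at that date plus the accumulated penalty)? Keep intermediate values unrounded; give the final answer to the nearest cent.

$34,945.71

Monthly rate = 6.6% ÷ 12 = 0.55%
Balance at month 2: $39,738.0000 × (1 + 0.0055)^2 = $40,176.3201…
After $7,900.00 payment: $40,176.3201… − $7,900.00 = $32,276.3201…
Balance at month 8: $32,276.3201… × (1 + 0.0055)^6 = $33,356.1919…
Penalty: 8 × 0.5% × $39,738.00 = $1,589.52
Final settlement = outstanding balance + penalty = $33,356.1919… + $1,589.52 = $34,945.71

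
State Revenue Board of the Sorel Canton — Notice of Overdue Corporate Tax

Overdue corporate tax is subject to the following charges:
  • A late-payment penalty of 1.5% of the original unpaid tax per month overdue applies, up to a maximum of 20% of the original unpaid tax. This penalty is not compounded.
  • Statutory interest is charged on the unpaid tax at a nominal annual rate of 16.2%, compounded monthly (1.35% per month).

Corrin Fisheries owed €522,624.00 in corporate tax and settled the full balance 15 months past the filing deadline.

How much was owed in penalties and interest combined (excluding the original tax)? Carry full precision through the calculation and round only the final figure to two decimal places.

€220,966.70

Penalty (uncapped): 15 × 1.5% × €522,624.00 = €117,590.40; cap = 20% × €522,624.00 = €104,524.80 → penalty = €104,524.80
Interest: €522,624.00 × ((1 + 0.0135)^15 − 1) = €522,624.00 × 0.2228024… = €116,441.9006…
Penalties + interest = €104,524.8000 + €116,441.9006… = €220,966.70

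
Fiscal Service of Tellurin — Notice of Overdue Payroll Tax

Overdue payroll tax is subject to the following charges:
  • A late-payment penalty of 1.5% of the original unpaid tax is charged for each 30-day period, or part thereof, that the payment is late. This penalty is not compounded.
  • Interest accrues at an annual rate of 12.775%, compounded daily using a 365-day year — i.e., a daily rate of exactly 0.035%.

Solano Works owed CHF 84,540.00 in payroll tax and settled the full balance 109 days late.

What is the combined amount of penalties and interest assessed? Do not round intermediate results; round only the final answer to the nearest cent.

Penalty periods: ⌈109/30⌉ = 4; penalty = 4 × 1.5% × CHF 84,540.00 = CHF 5,072.40
Interest: CHF 84,540.00 × ((1 + 0.00035)^109 − 1) = CHF 84,540.00 × 0.03888012… = CHF 3,286.9253…
Penalties + interest = CHF 5,072.4000 + CHF 3,286.9253… = CHF 8,359.33

CHF 8,359.33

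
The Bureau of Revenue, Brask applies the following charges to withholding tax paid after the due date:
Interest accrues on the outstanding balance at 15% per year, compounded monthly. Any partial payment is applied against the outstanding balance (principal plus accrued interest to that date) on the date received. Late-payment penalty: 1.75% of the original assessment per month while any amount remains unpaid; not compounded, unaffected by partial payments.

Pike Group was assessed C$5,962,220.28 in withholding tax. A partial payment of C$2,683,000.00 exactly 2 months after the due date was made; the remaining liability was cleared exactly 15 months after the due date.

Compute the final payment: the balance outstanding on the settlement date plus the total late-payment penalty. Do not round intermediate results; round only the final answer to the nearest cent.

Monthly rate = 15% ÷ 12 = 1.25%
Balance at month 2: C$5,962,220.2800 × (1 + 0.0125)^2 = C$6,112,207.3839…
After C$2,683,000.00 payment: C$6,112,207.3839… − C$2,683,000.00 = C$3,429,207.3839…
Balance at month 15: C$3,429,207.3839… × (1 + 0.0125)^13 = C$4,030,223.8126…
Penalty: 15 × 1.75% × C$5,962,220.28 = C$1,565,082.82…
Final settlement = outstanding balance + penalty = C$4,030,223.8126… + C$1,565,082.82… = C$5,595,306.64

C$5,595,306.64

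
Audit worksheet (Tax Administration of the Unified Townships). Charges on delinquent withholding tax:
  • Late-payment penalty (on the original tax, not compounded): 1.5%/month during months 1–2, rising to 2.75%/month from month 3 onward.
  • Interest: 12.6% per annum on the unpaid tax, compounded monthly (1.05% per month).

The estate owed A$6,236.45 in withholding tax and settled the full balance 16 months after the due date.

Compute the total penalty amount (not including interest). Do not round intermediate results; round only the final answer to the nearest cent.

A$2,588.13

Penalty, months 1–2: 2 × 1.5% × A$6,236.45 = A$187.09…
Penalty, months 3–16: 14 × 2.75% × A$6,236.45 = A$2,401.03…
Total penalty = A$187.09… + A$2,401.03… = A$2,588.13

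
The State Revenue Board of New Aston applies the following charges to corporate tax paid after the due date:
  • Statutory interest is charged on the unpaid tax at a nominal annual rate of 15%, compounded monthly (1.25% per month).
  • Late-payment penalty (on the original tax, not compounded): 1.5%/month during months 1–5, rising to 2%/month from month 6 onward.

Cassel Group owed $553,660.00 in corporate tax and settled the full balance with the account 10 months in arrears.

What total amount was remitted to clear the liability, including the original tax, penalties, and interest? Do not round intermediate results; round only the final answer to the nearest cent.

$723,783.57

Penalty, months 1–5: 5 × 1.5% × $553,660.00 = $41,524.50
Penalty, months 6–10: 5 × 2% × $553,660.00 = $55,366.00
Interest: $553,660.00 × ((1 + 0.0125)^10 − 1) = $553,660.00 × 0.1322708… = $73,233.0676…
Total = $553,660.00 + $96,890.5000 + $73,233.0676… = $723,783.57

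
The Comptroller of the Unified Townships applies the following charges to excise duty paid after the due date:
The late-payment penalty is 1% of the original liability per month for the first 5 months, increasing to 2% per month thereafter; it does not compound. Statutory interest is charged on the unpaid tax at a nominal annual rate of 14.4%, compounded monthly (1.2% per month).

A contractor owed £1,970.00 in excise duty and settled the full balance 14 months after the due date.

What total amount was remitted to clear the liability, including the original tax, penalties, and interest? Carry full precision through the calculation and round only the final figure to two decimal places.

£2,781.16

Penalty, months 1–5: 5 × 1% × £1,970.00 = £98.50
Penalty, months 6–14: 9 × 2% × £1,970.00 = £354.60
Interest: £1,970.00 × ((1 + 0.012)^14 − 1) = £1,970.00 × 0.1817543… = £358.0559…
Total = £1,970.00 + £453.1000 + £358.0559… = £2,781.16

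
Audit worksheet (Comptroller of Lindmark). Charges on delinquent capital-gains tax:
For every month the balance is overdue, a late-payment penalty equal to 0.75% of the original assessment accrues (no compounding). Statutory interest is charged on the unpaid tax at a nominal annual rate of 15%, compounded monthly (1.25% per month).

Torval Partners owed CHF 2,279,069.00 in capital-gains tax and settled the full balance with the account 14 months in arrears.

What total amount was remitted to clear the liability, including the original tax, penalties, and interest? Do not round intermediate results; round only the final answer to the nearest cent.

CHF 2,951,291.22

Late-payment penalty: 14 × 0.75% × CHF 2,279,069.00 = CHF 239,302.25…
Interest: CHF 2,279,069.00 × ((1 + 0.0125)^14 − 1) = CHF 2,279,069.00 × 0.1899547… = CHF 432,919.9788…
Total = CHF 2,279,069.00 + CHF 239,302.2450 + CHF 432,919.9788… = CHF 2,951,291.22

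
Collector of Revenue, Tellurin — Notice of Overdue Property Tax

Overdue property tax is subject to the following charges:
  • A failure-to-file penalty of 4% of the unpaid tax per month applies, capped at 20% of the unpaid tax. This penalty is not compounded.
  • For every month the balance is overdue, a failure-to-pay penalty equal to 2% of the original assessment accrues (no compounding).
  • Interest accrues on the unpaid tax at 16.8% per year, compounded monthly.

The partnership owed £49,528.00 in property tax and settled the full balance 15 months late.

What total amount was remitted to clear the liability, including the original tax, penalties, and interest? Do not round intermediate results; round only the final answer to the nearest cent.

£85,776.68

Failure-to-file: 15 × 4% × £49,528.00 = £29,716.80, capped at 20% × £49,528.00 = £9,905.60
Failure-to-pay penalty = 2% × £49,528.00 × 15 mo = £14,858.40
Interest (16.8%/yr ÷ 12 = 1.4%/month): £49,528.00 × ((1 + 0.014)^15 − 1) = £11,484.6820…
Total = £49,528.00 + £24,764.0000 + £11,484.6820… = £85,776.68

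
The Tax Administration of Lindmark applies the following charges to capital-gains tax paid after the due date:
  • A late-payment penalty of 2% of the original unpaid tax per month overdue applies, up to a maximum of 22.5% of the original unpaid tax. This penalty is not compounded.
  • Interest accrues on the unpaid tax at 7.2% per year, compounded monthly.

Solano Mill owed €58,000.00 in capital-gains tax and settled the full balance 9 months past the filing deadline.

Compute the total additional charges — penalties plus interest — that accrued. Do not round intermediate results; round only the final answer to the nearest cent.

Penalty: 9 × 2% × €58,000.00 = €10,440.00 (below the 22.5% cap of €13,050.00)
Interest (7.2%/yr ÷ 12 = 0.6%/month): €58,000.00 × ((1 + 0.006)^9 − 1) = €3,208.2299…
Penalties + interest = €10,440.0000 + €3,208.2299… = €13,648.23

€13,648.23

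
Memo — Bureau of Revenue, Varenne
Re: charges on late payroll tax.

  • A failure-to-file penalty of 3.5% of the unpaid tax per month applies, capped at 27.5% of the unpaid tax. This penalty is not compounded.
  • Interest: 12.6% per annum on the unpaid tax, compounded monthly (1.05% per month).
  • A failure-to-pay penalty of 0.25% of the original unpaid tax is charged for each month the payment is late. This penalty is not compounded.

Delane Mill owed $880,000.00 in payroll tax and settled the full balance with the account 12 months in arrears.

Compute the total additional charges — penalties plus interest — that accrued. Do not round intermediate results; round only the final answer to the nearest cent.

$385,912.82

Failure-to-file: 12 × 3.5% × $880,000.00 = $369,600.00, capped at 27.5% × $880,000.00 = $242,000.00
Failure-to-pay penalty = 0.25% × $880,000.00 × 12 mo = $26,400.00
Interest: $880,000.00 × ((1 + 0.0105)^12 − 1) = $880,000.00 × 0.1335373… = $117,512.8210…
Penalties + interest = $268,400.0000 + $117,512.8210… = $385,912.82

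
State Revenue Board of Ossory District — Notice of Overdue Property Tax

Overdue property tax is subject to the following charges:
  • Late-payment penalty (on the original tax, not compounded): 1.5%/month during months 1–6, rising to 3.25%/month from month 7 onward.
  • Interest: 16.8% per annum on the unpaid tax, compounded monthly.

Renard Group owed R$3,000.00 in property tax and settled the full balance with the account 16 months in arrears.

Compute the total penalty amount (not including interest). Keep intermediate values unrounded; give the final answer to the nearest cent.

R$1,245.00

Penalty, months 1–6: 6 × 1.5% × R$3,000.00 = R$270.00
Penalty, months 7–16: 10 × 3.25% × R$3,000.00 = R$975.00
Total penalty = R$270.00 + R$975.00 = R$1,245.00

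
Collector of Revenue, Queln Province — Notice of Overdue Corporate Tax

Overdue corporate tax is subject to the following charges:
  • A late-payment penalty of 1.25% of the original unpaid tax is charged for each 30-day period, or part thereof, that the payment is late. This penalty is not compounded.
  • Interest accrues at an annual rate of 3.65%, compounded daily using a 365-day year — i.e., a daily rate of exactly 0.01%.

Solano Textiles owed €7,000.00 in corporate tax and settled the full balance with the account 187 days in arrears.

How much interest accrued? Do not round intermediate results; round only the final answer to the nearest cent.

€132.12

Interest: €7,000.00 × ((1 + 0.0001)^187 − 1) = €7,000.00 × 0.01887499… = €132.1249…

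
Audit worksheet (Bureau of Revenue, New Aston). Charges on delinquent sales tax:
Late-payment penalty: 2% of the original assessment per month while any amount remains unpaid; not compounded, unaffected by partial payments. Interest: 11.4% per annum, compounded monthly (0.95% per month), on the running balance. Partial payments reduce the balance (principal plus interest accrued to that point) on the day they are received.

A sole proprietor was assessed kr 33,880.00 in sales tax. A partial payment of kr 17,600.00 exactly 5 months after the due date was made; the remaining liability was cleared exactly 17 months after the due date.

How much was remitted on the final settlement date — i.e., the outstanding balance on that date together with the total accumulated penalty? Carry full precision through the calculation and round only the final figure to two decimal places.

kr 31,592.46

Balance at month 5: kr 33,880.0000 × (1 + 0.0095)^5 = kr 35,520.1686…
After kr 17,600.00 payment: kr 35,520.1686… − kr 17,600.00 = kr 17,920.1686…
Balance at month 17: kr 17,920.1686… × (1 + 0.0095)^12 = kr 20,073.2628…
Penalty: 17 × 2% × kr 33,880.00 = kr 11,519.20
Final settlement = outstanding balance + penalty = kr 20,073.2628… + kr 11,519.20 = kr 31,592.46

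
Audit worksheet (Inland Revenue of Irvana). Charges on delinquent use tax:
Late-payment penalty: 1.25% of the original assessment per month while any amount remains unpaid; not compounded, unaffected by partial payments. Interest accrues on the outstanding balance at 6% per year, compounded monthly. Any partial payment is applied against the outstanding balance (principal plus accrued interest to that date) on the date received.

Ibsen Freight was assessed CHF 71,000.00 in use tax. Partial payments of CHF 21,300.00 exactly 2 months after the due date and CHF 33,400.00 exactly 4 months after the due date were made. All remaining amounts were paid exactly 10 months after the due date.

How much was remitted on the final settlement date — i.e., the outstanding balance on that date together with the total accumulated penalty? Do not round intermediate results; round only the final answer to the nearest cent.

CHF 26,924.28

Monthly rate = 6% ÷ 12 = 0.5%
Balance at month 2: CHF 71,000.0000 × (1 + 0.005)^2 = CHF 71,711.7750
After CHF 21,300.00 payment: CHF 71,711.7750 − CHF 21,300.00 = CHF 50,411.7750
Balance at month 4: CHF 50,411.7750 × (1 + 0.005)^2 = CHF 50,917.1530…
After CHF 33,400.00 payment: CHF 50,917.1530… − CHF 33,400.00 = CHF 17,517.1530…
Balance at month 10: CHF 17,517.1530… × (1 + 0.005)^6 = CHF 18,049.2805…
Penalty: 10 × 1.25% × CHF 71,000.00 = CHF 8,875.00
Final settlement = outstanding balance + penalty = CHF 18,049.2805… + CHF 8,875.00 = CHF 26,924.28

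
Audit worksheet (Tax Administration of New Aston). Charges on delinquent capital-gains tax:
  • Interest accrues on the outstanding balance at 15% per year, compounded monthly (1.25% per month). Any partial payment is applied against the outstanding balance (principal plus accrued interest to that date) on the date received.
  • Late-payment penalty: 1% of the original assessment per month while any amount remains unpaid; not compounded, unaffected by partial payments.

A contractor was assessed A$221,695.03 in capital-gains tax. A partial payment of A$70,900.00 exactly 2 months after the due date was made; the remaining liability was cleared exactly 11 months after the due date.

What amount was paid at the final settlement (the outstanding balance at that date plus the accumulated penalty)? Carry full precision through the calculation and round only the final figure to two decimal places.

Balance at month 2: A$221,695.0300 × (1 + 0.0125)^2 = A$227,272.0456…
After A$70,900.00 payment: A$227,272.0456… − A$70,900.00 = A$156,372.0456…
Balance at month 11: A$156,372.0456… × (1 + 0.0125)^9 = A$174,869.6354…
Penalty: 11 × 1% × A$221,695.03 = A$24,386.45…
Final settlement = outstanding balance + penalty = A$174,869.6354… + A$24,386.45… = A$199,256.09

A$199,256.09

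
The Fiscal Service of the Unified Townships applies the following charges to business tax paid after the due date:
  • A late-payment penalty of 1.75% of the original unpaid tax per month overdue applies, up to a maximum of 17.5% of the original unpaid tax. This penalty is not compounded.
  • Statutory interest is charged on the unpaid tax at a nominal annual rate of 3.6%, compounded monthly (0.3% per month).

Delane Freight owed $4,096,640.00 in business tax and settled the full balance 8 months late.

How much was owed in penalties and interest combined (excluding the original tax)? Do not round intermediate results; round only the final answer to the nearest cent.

$672,887.53

Penalty: 8 × 1.75% × $4,096,640.00 = $573,529.60 (below the 17.5% cap of $716,912.00)
Interest: $4,096,640.00 × ((1 + 0.003)^8 − 1) = $4,096,640.00 × 0.0242535… = $99,357.9307…
Penalties + interest = $573,529.6000 + $99,357.9307… = $672,887.53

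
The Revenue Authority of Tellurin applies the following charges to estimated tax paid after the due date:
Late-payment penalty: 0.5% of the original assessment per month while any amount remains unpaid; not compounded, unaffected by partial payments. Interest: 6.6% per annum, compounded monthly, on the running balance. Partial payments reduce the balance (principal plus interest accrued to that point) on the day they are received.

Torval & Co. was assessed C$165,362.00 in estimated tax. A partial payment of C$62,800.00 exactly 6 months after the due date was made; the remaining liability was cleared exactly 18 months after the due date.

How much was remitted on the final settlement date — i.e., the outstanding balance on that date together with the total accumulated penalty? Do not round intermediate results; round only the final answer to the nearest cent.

C$130,331.17

Monthly rate = 6.6% ÷ 12 = 0.55%
Balance at month 6: C$165,362.0000 × (1 + 0.0055)^6 = C$170,894.5315…
After C$62,800.00 payment: C$170,894.5315… − C$62,800.00 = C$108,094.5315…
Balance at month 18: C$108,094.5315… × (1 + 0.0055)^12 = C$115,448.5873…
Penalty: 18 × 0.5% × C$165,362.00 = C$14,882.58
Final settlement = outstanding balance + penalty = C$115,448.5873… + C$14,882.58 = C$130,331.17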